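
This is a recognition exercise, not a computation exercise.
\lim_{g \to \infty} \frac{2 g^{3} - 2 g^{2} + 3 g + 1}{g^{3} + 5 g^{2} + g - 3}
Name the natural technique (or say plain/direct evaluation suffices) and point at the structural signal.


Diagnosis: dominant-term comparison — divide by the highest power of g present: lower-order terms vanish and the dominant ratio remains. Viewed as a single quotient this is an ∞/∞ form — an at-infinity application of l'Hôpital's rule would also resolve it; comparing leading growth reads the answer without differentiating.


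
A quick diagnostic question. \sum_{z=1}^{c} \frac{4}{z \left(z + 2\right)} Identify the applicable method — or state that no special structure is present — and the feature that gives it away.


Best approach: telescoping — after splitting \frac{4}{z \left(z + 2\right)} into partial fractions, the pieces are shifted copies of one function and cancel telescopically.


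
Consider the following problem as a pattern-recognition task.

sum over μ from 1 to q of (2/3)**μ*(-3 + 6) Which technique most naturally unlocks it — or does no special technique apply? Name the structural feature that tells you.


Method: the geometric series formula — check a ratio of consecutive terms: it is 2/3, independent of the index, so the geometric formula closes the sum.


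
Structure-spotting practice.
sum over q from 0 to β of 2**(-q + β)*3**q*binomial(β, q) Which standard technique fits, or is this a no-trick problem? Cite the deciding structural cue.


Method: the binomial theorem — terms weighting binomial(β, q) against matched powers of 3 and 2 reassemble into (3 + 2)^β by the binomial theorem.


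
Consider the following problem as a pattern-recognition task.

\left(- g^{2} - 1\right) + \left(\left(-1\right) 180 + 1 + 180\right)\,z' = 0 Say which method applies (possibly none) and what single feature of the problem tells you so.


Technique: no special technique — the slope is a pure function of g; integrate both sides and be done.


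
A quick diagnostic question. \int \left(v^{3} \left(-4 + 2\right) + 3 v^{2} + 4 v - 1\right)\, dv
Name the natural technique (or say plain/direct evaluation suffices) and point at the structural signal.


Method: no special technique — a term-by-term power-rule job in v; no substitution or rearrangement earns its keep here.


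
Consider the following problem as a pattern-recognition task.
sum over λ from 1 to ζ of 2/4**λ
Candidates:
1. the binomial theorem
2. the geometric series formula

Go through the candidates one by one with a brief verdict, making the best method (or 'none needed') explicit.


Technique: the geometric series formula — consecutive terms stand in a fixed index-free ratio — the geometric sum formula closes it.
- the binomial theorem — there is no pair of bases whose matched powers would reassemble into a single binomial power.
- the geometric series formula: yes, a natural case for it.


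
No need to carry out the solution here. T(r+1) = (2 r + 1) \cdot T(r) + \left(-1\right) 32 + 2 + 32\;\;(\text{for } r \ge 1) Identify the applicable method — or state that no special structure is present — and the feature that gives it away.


Technique: a summation factor — with the index-dependent coefficient 2 r + 1, dividing by the cumulative product turns the left side into a pure difference.


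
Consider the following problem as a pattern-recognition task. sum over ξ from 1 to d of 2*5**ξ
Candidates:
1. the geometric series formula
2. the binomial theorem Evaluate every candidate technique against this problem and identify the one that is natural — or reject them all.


Diagnosis: the geometric series formula — consecutive terms stand in a fixed index-free ratio — the geometric sum formula closes it.
- the geometric series formula — applicable, and directly so.
- the binomial theorem — there is no pair of bases whose matched powers would reassemble into a single binomial power.


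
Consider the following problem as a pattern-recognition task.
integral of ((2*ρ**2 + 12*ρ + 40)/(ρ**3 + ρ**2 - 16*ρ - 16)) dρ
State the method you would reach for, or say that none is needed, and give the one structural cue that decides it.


Technique: partial fractions — the factorization of ρ**3 + ρ**2 - 16*ρ - 16 is the whole battle; after it, each term is a table integral.


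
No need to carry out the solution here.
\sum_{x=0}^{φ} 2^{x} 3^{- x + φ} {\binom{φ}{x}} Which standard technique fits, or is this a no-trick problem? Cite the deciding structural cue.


Technique: the binomial theorem — the binomial coefficients weight matched powers of 2 and 3, which is exactly the expansion of a binomial power.


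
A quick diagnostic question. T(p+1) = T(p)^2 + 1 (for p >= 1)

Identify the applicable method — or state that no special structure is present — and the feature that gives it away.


Verdict: no special technique — the unknown sequence enters the update nonlinearly, so no linear method fits the recurrence as written — direct iteration remains.


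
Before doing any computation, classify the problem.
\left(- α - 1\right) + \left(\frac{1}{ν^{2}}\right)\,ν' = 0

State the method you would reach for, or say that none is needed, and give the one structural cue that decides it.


Diagnosis: separation of variables — all dependence on the two variables factors apart, the defining separable shape. The cross-partial test also passes here (vacuously, each side single-variable); the potential-function route would work, separation is simply more immediate.


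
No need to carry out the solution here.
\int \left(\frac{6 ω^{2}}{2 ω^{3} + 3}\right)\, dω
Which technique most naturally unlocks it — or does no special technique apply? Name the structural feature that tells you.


Best approach: u-substitution — a chain-rule shadow: 6 ω^{2} alongside a function of 2 ω^{3} + 3 means u = 2 ω^{3} + 3 unwinds the composition in one step.


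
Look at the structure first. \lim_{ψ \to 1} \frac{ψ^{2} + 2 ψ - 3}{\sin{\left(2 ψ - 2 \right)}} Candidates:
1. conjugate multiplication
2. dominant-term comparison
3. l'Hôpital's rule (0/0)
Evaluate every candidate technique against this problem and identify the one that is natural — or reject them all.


Best approach: l'Hôpital's rule (0/0) — both numerator and denominator vanish at 1: the genuine 0/0 indeterminate that l'Hôpital exists for. Expanding numerator and denominator to first order gives the same value — the rule automates exactly that.
- conjugate multiplication: rationalization has no target — no divergent radical difference appears.
- dominant-term comparison: this is not a rational comparison of growth rates at infinity.
- l'Hôpital's rule (0/0): applies; the problem has the shape this method handles.


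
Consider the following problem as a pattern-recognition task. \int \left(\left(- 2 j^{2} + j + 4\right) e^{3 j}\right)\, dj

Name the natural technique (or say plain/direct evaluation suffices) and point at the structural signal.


Technique: integration by parts — the integrand splits as - 2 j^{2} + j + 4 times e^{3 j} — repeatedly differentiating the polynomial part kills it, which is the parts ladder.


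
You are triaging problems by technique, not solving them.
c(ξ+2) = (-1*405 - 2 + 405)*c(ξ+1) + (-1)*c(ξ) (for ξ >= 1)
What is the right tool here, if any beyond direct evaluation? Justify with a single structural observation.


Diagnosis: the characteristic-root method — no index-dependence in the weights and nothing inhomogeneous: classic characteristic-equation setup.


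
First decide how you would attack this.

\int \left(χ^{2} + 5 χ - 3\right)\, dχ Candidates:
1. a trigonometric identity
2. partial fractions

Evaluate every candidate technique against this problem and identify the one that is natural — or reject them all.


Best approach: no special technique — the integrand is a sum of constant multiples of powers of χ — integrate term by term.
- a trigonometric identity: there is no trigonometric structure at all — the integrand carries no sine or cosine to rewrite.
- partial fractions — there is no rational-function structure to decompose.


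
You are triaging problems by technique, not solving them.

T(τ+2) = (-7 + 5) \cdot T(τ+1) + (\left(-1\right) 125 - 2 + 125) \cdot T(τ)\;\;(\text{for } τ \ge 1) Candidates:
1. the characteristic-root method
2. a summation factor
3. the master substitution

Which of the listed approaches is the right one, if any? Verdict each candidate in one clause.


Method: the characteristic-root method — the recurrence treats every index alike (constant coefficients, no forcing) — precisely the regime where r^τ trials close it.
- the characteristic-root method — a fit — the right tool for this form.
- a summation factor: the recurrence reaches back more than one step, outside the first-order family a summation factor normalizes.
- the master substitution — with no divided-index recursive call, reindexing by powers of a base buys nothing.


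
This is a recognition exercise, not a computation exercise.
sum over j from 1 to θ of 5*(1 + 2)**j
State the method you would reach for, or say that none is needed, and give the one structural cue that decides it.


Technique: the geometric series formula — consecutive terms stand in a fixed index-free ratio — the geometric sum formula closes it.


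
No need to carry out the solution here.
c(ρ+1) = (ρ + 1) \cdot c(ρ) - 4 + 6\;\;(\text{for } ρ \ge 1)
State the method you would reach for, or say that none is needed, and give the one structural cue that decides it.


Method: a summation factor — one-term recursion with variable weight ρ + 1 is solved by product normalization, not by root-finding.


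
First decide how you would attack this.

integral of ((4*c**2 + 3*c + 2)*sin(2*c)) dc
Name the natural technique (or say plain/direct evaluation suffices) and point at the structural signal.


Technique: integration by parts — 4*c**2 + 3*c + 2 dies after finitely many derivatives while sin(2*c) cycles under integration — the tabular/parts setup.


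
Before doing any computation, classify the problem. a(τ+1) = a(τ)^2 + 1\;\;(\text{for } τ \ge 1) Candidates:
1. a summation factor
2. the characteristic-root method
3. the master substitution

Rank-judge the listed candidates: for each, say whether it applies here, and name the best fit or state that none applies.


Method: no special technique — the unknown enters the rule nonlinearly, not as a weighted sum — no linear method is even well-posed.
- a summation factor — the recursion is nonlinear — outside the first-order linear family a summation factor addresses.
- the characteristic-root method: nonlinearity rules out exponential-mode superposition from the start.
- the master substitution — this is shift-type recursion, outside the divide-and-conquer template.


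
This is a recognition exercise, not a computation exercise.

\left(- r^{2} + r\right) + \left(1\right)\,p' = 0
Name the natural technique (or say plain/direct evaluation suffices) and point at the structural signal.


Method: no special technique — the slope is a function of r alone, so integrate both sides directly.


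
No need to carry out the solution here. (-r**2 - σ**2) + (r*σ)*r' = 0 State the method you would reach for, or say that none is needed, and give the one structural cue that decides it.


Diagnosis: the homogeneous substitution — the slope's numerator and denominator have matching total degree, so it depends only on r/σ and the ratio substitution collapses it. A Bernoulli rewrite works here as the equation stands — the homogeneous substitution is the more immediate reading.


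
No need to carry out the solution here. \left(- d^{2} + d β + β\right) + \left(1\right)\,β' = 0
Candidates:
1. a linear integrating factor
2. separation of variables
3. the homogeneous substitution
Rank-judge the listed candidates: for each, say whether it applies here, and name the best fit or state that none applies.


Diagnosis: a linear integrating factor — the unknown enters only to the first power against a nonzero forcing term — the integrating-factor template applies directly.
- a linear integrating factor: applies; the problem has the shape this method handles.
- separation of variables: the two dependences do not factor apart.
- the homogeneous substitution — the slope changes under joint rescaling, failing the degree-zero test.


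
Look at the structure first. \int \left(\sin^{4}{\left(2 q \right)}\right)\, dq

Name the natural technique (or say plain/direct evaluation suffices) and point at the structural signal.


Verdict: a trigonometric identity — the even trigonometric power \sin^{4}{\left(2 q \right)} reduces by a double-angle identity before any integration is attempted.


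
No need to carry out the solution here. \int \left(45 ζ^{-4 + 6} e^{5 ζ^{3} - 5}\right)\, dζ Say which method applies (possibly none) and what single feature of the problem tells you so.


Method: u-substitution — collected, the integrand has one factor that is, up to a constant, the derivative of an inner expression the rest depends on — substitute for that inner expression.


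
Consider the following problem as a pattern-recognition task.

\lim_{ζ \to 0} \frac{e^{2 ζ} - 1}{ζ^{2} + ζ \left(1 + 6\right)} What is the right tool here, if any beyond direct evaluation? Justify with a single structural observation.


Verdict: l'Hôpital's rule (0/0) — both numerator and denominator vanish at 0: the genuine 0/0 indeterminate that l'Hôpital exists for. One could equally expand both pieces locally and compare leading terms; the rule does that in one stroke.


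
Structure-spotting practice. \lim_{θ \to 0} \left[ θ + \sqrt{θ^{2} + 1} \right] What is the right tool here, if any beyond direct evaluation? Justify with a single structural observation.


Verdict: no special technique — the expression is continuous at the evaluation point — substitute directly; no indeterminate form appears.


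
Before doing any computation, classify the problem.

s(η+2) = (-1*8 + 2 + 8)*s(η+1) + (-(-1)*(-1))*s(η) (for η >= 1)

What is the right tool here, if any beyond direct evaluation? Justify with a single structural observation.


Diagnosis: the characteristic-root method — shift-invariance with fixed coefficients calls for exponential trials; the characteristic polynomial finds every r^η.


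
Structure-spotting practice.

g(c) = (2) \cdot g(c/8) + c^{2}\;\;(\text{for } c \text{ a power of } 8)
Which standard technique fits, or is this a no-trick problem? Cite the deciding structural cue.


Method: the master substitution — the argument shrinks by the factor 8, so measure the index on a logarithmic scale and the recursion becomes a shift.


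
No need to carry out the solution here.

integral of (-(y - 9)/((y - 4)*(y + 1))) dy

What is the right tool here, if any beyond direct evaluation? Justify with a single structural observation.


Verdict: partial fractions — a proper rational integrand whose denominator splits into simpler factors — decompose into partial fractions first.


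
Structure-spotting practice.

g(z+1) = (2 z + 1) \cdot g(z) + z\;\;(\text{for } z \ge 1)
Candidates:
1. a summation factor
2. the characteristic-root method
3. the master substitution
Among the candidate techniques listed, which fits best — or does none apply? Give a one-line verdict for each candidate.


Diagnosis: a summation factor — with the index-dependent coefficient 2 z + 1, dividing by the cumulative product turns the left side into a pure difference.
- a summation factor — yes — fits the structure here.
- the characteristic-root method — an index-dependent weight blocks the pure exponential ansatz.
- the master substitution — the recursive argument is a shift of the index, not a fixed fraction of it.


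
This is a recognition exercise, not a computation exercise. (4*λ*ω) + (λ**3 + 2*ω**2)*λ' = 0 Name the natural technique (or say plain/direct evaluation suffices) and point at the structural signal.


Method: the exact-equation method — this form is already the differential of something: the matching mixed partials of 4*λ*ω and λ**3 + 2*ω**2 prove it.


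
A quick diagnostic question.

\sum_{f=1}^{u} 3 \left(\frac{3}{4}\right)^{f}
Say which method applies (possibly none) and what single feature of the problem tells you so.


Method: the geometric series formula — each term is \frac{3}{4} times the previous one, so the geometric-series formula applies directly.


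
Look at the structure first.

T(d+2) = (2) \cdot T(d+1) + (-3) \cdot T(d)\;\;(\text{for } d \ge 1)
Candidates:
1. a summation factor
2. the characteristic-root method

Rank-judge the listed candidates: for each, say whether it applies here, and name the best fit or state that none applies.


Method: the characteristic-root method — every coefficient is a fixed number and the forcing is zero — substitute r^d and read off the root equation.
- a summation factor — a summation factor telescopes one-step recursions; this one carries higher-order memory.
- the characteristic-root method — applies; the problem has the shape this method handles.


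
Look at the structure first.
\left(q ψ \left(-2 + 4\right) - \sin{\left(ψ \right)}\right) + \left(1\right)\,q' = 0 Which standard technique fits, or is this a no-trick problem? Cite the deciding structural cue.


Diagnosis: a linear integrating factor — linear in the unknown with genuine forcing: multiply through by the exponential of the integrated coefficient and the left side closes into one derivative.


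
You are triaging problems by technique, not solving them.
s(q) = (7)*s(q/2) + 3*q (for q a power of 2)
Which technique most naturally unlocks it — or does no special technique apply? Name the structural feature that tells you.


Best approach: the master substitution — the argument shrinks by the factor 2, so measure the index on a logarithmic scale and the recursion becomes a shift.


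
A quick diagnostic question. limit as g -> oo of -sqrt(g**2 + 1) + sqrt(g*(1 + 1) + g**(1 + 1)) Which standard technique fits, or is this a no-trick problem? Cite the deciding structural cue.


Best approach: conjugate multiplication — both pieces blow up but their difference is finite; the conjugate trick rationalizes sqrt(g*(1 + 1) + g**(1 + 1)) - sqrt(g**2 + 1).


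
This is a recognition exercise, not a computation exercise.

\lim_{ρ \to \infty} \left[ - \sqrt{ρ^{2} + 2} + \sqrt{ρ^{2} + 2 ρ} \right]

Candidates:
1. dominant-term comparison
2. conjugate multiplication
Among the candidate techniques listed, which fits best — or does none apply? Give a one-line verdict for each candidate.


Method: conjugate multiplication — turning the difference into a conjugate-rationalized ratio makes the limit readable.
- dominant-term comparison: this limit is not decided by comparing leading-term growth at infinity.
- conjugate multiplication — yes — fits the structure here.


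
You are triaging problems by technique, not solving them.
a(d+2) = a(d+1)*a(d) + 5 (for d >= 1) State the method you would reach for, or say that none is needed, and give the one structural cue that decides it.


Best approach: no special technique — once the recursion is nonlinear, characteristic roots, master substitutions, and summation factors are all off the table.


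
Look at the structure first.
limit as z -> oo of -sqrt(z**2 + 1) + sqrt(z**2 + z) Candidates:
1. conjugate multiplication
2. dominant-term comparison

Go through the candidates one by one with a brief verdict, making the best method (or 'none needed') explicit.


Verdict: conjugate multiplication — infinity minus infinity with a radical in play — multiply by the conjugate so the divergences of sqrt(z**2 + z) and sqrt(z**2 + 1) annihilate.
- conjugate multiplication: yes, a natural case for it.
- dominant-term comparison — no dominant-degree comparison decides it.


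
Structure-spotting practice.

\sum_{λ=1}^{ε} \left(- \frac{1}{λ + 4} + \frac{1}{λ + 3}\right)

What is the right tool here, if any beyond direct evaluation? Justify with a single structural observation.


Diagnosis: telescoping — consecutive terms evaluate one function at adjacent indices (\frac{1}{λ + 3} is its current value): one term's tail is the next term's head, so the chain collapses.


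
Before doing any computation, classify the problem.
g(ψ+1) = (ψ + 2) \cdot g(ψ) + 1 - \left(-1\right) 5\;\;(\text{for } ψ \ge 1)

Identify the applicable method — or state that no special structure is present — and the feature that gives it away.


Best approach: a summation factor — one step of memory with a weight ψ + 2 that changes as the index grows — the summation-factor construction is built for this.


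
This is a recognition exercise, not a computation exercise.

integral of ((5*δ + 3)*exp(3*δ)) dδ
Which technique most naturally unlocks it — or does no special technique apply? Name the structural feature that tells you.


Best approach: integration by parts — a polynomial 5*δ + 3 against the kernel exp(3*δ) is the signature bounded-ladder case for integration by parts.


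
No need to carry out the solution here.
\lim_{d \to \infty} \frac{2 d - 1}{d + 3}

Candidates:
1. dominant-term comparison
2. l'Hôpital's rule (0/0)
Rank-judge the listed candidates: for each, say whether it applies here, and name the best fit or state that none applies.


Method: dominant-term comparison — as d grows, only the highest-degree terms matter — compare leading terms and read the limit off.
- dominant-term comparison: a fit — the right tool for this form.
- l'Hôpital's rule (0/0): as a single quotient the expression runs to ∞/∞ at the limit point — an at-infinity form of the rule would apply, though the leading-growth comparison is the direct reading.


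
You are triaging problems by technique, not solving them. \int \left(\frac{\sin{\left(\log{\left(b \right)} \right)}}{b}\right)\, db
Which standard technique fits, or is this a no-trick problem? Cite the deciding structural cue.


Best approach: u-substitution — collected, the integrand has one factor that is, up to a constant, the derivative of an inner expression the rest depends on — substitute for that inner expression.


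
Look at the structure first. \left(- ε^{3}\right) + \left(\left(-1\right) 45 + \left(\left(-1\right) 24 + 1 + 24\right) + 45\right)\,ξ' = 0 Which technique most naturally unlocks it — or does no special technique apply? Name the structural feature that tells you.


Technique: no special technique — the slope is a function of ε alone, so integrate both sides directly.


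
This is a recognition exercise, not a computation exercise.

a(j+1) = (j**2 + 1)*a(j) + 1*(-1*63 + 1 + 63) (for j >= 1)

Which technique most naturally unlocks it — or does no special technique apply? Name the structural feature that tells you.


Best approach: a summation factor — one-term recursion with variable weight j**2 + 1 is solved by product normalization, not by root-finding.


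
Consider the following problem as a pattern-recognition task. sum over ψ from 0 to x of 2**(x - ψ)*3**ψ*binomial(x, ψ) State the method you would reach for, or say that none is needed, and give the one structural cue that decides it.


Verdict: the binomial theorem — the summand is term ψ of a binomial expansion in 3 and 2; the whole sum is a single power.


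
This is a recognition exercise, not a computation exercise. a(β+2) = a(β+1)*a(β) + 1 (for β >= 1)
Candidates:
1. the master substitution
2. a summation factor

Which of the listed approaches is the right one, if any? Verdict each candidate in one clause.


Best approach: no special technique — the unknown enters the rule nonlinearly, not as a weighted sum — no linear method is even well-posed.
- the master substitution: this is shift-type recursion, outside the divide-and-conquer template.
- a summation factor: no summation factor applies — the rule is not linear in the sequence values.


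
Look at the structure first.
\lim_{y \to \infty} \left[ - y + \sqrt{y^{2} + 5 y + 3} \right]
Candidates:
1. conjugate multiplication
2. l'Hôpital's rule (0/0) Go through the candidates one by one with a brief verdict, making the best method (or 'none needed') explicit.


Method: conjugate multiplication — two divergent pieces with a minus sign between them and a radical in the mix: rationalize \sqrt{y^{2} + 5 y + 3} - y before any limit law applies.
- conjugate multiplication: a fit — the right tool for this form.
- l'Hôpital's rule (0/0): the expression is a difference driving to ∞ − ∞, not a 0/0 quotient — there is no ratio for the rule to differentiate.


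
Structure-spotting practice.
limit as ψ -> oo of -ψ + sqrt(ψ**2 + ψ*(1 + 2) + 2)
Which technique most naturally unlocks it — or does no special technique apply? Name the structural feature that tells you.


Best approach: conjugate multiplication — turning the difference into a conjugate-rationalized ratio makes the limit readable.


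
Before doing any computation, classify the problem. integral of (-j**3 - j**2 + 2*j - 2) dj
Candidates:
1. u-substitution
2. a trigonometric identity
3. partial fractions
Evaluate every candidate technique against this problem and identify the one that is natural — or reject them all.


Verdict: no special technique — scan for structure and find none: constant multiples of powers of j, integrate directly.
- u-substitution: any workable substitution here is cosmetic — the integrand is already in directly integrable form.
- a trigonometric identity — there is no trigonometric structure at all — the integrand carries no sine or cosine to rewrite.
- partial fractions — the expression is not a ratio of polynomials that decomposes further.


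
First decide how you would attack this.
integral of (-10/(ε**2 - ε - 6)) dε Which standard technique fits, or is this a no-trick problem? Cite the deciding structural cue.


Best approach: partial fractions — the integrand is a proper rational function and its denominator ε**2 - ε - 6 factors into distinct pieces, so it splits into simple fractions.


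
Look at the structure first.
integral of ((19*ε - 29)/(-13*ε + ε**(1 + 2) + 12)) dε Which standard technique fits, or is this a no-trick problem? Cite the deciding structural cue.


Best approach: partial fractions — the denominator (-13*ε + ε**(1 + 2) + 12) factors, so the quotient decomposes into elementary partial fractions term by term.


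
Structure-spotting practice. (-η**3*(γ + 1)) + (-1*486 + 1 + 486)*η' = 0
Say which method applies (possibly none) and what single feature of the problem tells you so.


Verdict: separation of variables — one side of the product carries the independent variable, the other the unknown — the textbook separation shape.


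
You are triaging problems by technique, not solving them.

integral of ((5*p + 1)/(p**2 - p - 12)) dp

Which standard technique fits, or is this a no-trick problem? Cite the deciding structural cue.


Diagnosis: partial fractions — the denominator p**2 - p - 12 factors, so the quotient decomposes into elementary partial fractions term by term.


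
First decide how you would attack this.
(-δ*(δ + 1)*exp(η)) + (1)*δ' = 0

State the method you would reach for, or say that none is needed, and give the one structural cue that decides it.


Verdict: separation of variables — all dependence on the two variables factors apart, the defining separable shape. Rearranged, this also fits the Bernoulli template directly; separation reads the product structure as given.


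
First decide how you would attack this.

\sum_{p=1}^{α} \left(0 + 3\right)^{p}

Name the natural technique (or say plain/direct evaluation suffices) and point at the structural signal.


Verdict: the geometric series formula — each term is 3 times the previous one, so the geometric-series formula applies directly.


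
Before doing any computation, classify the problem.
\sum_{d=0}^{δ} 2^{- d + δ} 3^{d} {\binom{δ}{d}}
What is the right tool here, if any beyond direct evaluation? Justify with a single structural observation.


Best approach: the binomial theorem — terms weighting {\binom{δ}{d}} against matched powers of 3 and 2 reassemble into (3 + 2)^δ by the binomial theorem.


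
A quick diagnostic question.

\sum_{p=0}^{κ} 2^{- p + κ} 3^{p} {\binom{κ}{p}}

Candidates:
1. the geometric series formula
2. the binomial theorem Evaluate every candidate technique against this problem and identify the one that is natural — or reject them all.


Verdict: the binomial theorem — the summand is term p of a binomial expansion in 3 and 2; the whole sum is a single power.
- the geometric series formula: the term-to-term ratio drifts with the index — the one thing the geometric formula cannot absorb.
- the binomial theorem: yes, a natural case for it.


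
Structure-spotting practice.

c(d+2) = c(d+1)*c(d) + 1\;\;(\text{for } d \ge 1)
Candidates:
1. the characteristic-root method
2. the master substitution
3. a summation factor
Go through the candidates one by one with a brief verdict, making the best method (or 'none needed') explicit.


Best approach: no special technique — no ansatz, no master substitution, no summation factor survives the nonlinearity here.
- the characteristic-root method: nonlinearity rules out exponential-mode superposition from the start.
- the master substitution — the recursion shifts the index rather than dividing it.
- a summation factor — the recursion is nonlinear — outside the first-order linear family a summation factor addresses.


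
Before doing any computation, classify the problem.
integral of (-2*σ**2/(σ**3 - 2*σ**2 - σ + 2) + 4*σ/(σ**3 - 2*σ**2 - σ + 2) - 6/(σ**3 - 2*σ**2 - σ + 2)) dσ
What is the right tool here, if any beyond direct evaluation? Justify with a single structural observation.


Technique: partial fractions — break σ**3 - 2*σ**2 - σ + 2 into its roots and the integral splits into logarithm-sized bites.


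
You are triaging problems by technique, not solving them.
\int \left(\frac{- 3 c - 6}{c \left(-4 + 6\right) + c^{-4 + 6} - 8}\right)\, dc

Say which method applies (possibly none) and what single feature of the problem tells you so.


Diagnosis: partial fractions — once (c \left(-4 + 6\right) + c^{-4 + 6} - 8) is factored, each root contributes a simple-fraction term; integrate them one at a time.


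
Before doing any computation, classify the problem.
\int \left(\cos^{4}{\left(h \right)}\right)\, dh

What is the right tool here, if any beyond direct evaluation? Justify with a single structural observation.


Method: a trigonometric identity — \cos^{4}{\left(h \right)} calls for power reduction: rewrite via double angles before any antiderivative is attempted.


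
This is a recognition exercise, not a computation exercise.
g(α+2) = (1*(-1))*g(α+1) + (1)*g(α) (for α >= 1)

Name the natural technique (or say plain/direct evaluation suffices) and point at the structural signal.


Best approach: the characteristic-root method — linear, homogeneous, constant coefficients: solutions of the form r^α exist — find the roots of the characteristic polynomial.


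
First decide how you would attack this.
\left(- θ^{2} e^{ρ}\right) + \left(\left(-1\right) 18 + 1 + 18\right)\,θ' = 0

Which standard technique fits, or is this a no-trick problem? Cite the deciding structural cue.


Diagnosis: separation of variables — all dependence on the two variables factors apart, the defining separable shape.


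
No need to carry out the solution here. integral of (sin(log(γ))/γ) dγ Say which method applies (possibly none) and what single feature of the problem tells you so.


Diagnosis: u-substitution — collected, the integrand has one factor that is, up to a constant, the derivative of an inner expression the rest depends on — substitute for that inner expression.


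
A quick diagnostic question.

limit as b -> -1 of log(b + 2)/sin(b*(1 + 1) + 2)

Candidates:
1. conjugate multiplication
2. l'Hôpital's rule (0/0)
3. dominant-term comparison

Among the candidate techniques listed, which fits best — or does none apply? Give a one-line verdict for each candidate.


Diagnosis: l'Hôpital's rule (0/0) — both numerator and denominator vanish at -1: the genuine 0/0 indeterminate that l'Hôpital exists for. One could equally expand both pieces locally and compare leading terms; the rule does that in one stroke.
- conjugate multiplication: rationalization has no target — no divergent radical difference appears.
- l'Hôpital's rule (0/0): applies; the problem has the shape this method handles.
- dominant-term comparison: this limit is not decided by comparing leading-term growth at infinity.


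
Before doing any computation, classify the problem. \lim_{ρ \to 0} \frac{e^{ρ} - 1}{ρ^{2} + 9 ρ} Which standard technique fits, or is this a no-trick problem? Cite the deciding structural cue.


Verdict: l'Hôpital's rule (0/0) — substituting 0 gives 0 over 0; differentiate top and bottom once and re-evaluate. Known elementary limits would finish this too — the rule just bypasses the case analysis.


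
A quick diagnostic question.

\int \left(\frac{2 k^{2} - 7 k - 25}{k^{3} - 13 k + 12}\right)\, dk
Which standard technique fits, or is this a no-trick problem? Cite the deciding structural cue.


Method: partial fractions — the bottom, k^{3} - 13 k + 12, comes apart into simple factors, and a proper rational function over split factors decomposes.


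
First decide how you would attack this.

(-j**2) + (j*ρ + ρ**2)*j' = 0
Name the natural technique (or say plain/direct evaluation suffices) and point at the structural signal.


Diagnosis: the homogeneous substitution — the slope's numerator and denominator have matching total degree, so it depends only on j/ρ and the ratio substitution collapses it. A Bernoulli substitution after rearrangement (possibly exchanging dependent and independent variable) is a fair alternative; the homogeneous route works on the equation as it stands.


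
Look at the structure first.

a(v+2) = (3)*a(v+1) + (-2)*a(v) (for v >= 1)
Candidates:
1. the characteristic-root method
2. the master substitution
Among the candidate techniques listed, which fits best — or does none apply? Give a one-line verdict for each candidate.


Method: the characteristic-root method — because shifting v leaves the equation's coefficients unchanged, exponential trials reduce it to algebra.
- the characteristic-root method — yes, a natural case for it.
- the master substitution: no fixed divisor shrinks the index between calls.


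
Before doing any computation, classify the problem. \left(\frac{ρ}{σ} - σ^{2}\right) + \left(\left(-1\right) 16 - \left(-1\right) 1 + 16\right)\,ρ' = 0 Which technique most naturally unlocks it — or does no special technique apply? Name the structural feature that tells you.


Verdict: a linear integrating factor — linear in the unknown with genuine forcing: multiply through by the exponential of the integrated coefficient and the left side closes into one derivative.


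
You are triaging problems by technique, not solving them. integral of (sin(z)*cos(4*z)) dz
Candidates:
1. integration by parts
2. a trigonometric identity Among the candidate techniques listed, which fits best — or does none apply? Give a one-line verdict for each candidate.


Diagnosis: a trigonometric identity — apply product-to-sum to sin(z)*cos(4*z): two clean single-angle terms replace one awkward product.
- integration by parts: not the natural route: no polynomial-kernel product appears — a recursive parts reduction of the trigonometric product exists, but the identity rewrite is direct.
- a trigonometric identity — yes — fits the structure here.


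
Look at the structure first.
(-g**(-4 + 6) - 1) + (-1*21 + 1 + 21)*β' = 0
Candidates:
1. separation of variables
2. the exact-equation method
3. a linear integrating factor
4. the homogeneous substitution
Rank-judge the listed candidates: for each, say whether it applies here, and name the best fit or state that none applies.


Diagnosis: no special technique — the slope is a pure function of g; integrate both sides and be done.
- separation of variables — with no unknown in the slope, separating variables is a formality — the equation integrates directly.
- the exact-equation method: with the unknown absent from both coefficients, the cross-partial test holds emptily — nothing for the exact method to work on.
- a linear integrating factor: with the unknown absent the integrating factor is a formality; direct integration is the working structure.
- the homogeneous substitution: the ratio of the variables does not determine the slope.


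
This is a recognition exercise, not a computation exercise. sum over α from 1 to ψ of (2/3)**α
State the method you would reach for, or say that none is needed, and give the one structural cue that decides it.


Verdict: the geometric series formula — the ratio of consecutive terms is the constant 2/3, independent of the index — a geometric sum.


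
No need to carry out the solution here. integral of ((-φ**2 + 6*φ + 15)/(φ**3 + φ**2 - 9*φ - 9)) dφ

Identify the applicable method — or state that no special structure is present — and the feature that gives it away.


Verdict: partial fractions — the bottom, φ**3 + φ**2 - 9*φ - 9, comes apart into simple factors, and a proper rational function over split factors decomposes.


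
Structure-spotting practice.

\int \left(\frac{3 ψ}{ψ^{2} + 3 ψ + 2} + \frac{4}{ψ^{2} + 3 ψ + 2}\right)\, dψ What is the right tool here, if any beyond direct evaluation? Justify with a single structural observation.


Verdict: partial fractions — with ψ^{2} + 3 ψ + 2 factorable and the degree on top strictly smaller, simple-fraction decomposition is immediate.


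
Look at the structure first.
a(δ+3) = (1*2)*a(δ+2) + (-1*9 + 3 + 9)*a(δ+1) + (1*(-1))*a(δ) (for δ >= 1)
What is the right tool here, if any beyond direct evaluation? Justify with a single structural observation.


Method: the characteristic-root method — the recurrence is linear and homogeneous with constant coefficients, so the ansatz r^δ turns it into a polynomial equation for r.


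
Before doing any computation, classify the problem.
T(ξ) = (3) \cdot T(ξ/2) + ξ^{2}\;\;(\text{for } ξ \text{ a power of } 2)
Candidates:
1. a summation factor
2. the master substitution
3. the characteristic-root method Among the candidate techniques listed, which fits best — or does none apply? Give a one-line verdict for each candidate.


Diagnosis: the master substitution — the argument shrinks by the factor 2, so measure the index on a logarithmic scale and the recursion becomes a shift.
- a summation factor — the recursion divides its index rather than shifting it — there is no previous-term chain for a summation factor to telescope.
- the master substitution — yes, a natural case for it.
- the characteristic-root method — the recursion divides its index rather than shifting it — outside the constant-shift family the root method covers.


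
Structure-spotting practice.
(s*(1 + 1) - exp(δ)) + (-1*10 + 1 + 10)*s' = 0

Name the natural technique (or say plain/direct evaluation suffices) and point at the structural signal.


Verdict: a linear integrating factor — the unknown enters only to the first power against a nonzero forcing term — the integrating-factor template applies directly.


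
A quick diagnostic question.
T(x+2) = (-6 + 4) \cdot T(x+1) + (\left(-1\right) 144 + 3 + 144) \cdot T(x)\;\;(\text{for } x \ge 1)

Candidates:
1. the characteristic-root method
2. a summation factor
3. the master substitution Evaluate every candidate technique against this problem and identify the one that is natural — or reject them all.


Method: the characteristic-root method — every coefficient is a fixed number and the forcing is zero — substitute r^x and read off the root equation.
- the characteristic-root method: yes — fits the structure here.
- a summation factor — a summation factor telescopes one-step recursions; this one carries higher-order memory.
- the master substitution: there is no divide-the-index recursive argument.
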